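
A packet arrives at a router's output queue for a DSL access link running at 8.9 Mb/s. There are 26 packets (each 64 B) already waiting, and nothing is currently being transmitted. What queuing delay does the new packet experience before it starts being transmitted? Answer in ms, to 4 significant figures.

Each queued packet: L/R = 512/8900000 = 0.0575281 ms.
26 queued → 1.49573 ms.
Queuing delay = 1.496 ms.

1.496 ms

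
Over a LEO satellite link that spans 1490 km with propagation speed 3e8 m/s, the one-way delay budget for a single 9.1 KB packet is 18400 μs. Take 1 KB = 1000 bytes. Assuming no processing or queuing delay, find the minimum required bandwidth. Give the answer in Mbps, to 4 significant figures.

5.419 Mbps

L = 72800 bits.
Propagation delay = 1490000 / 300000000 = 4966.67 μs.
Transmission budget = 18400 − 4966.67 = 13433.3 μs.
R ≥ L / t_tx = 72800 bits / 0.0134333 s = 5.419 Mbps.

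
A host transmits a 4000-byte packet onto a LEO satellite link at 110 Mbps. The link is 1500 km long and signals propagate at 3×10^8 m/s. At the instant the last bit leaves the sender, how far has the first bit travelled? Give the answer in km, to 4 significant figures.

87.27 km

t_tx = L/R = 32000/110000000 = 0.000290909 s.
Distance = s × t_tx = 300000000 × 0.000290909 = 87.27 km.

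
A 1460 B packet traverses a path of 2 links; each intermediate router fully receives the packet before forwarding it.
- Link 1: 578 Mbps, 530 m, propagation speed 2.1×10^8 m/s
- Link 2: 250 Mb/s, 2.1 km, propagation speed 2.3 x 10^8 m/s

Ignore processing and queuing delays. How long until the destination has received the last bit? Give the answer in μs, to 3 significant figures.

L = 1460 × 8 = 11680 bits.
Transmission delays (L/R per hop): 20.2076, 46.72 μs; sum = 66.9276 μs.
Propagation delays (d/s per hop): 2.52381, 9.13043 μs; sum = 11.6542 μs.
End-to-end = 78.6 μs.

78.6 μs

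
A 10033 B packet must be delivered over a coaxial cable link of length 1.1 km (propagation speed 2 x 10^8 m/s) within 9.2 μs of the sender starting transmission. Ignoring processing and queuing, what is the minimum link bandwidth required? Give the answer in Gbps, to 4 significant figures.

L = 80264 bits.
Propagation delay = 1100 / 200000000 = 5.5 μs.
Transmission budget = 9.2 − 5.5 = 3.7 μs.
R ≥ L / t_tx = 80264 bits / 3.7e-06 s = 21.69 Gbps.

21.69 Gbps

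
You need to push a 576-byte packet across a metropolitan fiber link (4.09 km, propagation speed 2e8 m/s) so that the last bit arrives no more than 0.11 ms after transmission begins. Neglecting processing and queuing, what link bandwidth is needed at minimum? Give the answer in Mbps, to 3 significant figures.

51.5 Mbps

L = 4608 bits.
Propagation delay = 4090 / 200000000 = 0.02045 ms.
Transmission budget = 0.11 − 0.02045 = 0.08955 ms.
R ≥ L / t_tx = 4608 bits / 8.955e-05 s = 51.5 Mbps.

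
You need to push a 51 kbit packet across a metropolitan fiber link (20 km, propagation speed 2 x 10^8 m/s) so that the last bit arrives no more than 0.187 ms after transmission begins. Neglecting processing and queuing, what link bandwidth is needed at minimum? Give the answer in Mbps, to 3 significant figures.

Propagation delay = 20000 / 200000000 = 0.1 ms.
Transmission budget = 0.187 − 0.1 = 0.087 ms.
R ≥ L / t_tx = 51000 bits / 8.7e-05 s = 586 Mbps.

586 Mbps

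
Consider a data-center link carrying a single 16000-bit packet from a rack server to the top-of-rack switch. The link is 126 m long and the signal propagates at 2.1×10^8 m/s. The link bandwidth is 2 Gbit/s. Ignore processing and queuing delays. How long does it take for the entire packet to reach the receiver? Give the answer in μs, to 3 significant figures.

Transmission delay = L/R = 16000 / 2000000000 = 8 μs.
Propagation delay = d/s = 126 m / 210000000 m/s = 0.6 μs.
Total = 8.60 μs.

8.60 μs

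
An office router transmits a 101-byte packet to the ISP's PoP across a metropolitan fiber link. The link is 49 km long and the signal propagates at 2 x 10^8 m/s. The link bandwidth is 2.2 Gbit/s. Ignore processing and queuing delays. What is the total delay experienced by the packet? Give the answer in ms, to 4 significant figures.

0.2454 ms

L = 101 × 8 = 808 bits.
Transmission delay = L/R = 808 / 2200000000 = 0.000367273 ms.
Propagation delay = d/s = 49000 m / 200000000 m/s = 0.245 ms.
Total = 0.2454 ms.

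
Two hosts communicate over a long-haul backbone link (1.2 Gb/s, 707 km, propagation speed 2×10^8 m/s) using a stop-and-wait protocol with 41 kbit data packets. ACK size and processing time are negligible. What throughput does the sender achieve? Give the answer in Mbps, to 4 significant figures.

t_tx = L/R = 41000/1200000000 = 3.41667e-05 s.
t_prop = 707000/200000000 = 0.003535 s; RTT = 0.00707 s.
Cycle = t_tx + RTT = 0.00710417 s.
Throughput = L / cycle = 41000 / 0.00710417 = 5.771 Mbps.

5.771 Mbps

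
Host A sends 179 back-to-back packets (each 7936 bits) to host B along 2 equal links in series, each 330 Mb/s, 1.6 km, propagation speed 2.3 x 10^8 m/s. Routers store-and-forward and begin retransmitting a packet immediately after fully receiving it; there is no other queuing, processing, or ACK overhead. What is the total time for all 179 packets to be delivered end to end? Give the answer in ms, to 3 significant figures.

4.34 ms

Per-hop transmission t_tx = L/R = 7936/330000000 = 0.0240485 ms.
Per-hop propagation t_prop = 1600/2.3e+08 = 0.00695652 ms.
Pipeline fill: first packet needs 2·t_tx to clear all hops; remaining 178 packets each add one t_tx.
Total = (2+179-1)·t_tx + 2·t_prop = 180·0.0240485 + 2·0.00695652 = 4.34 ms.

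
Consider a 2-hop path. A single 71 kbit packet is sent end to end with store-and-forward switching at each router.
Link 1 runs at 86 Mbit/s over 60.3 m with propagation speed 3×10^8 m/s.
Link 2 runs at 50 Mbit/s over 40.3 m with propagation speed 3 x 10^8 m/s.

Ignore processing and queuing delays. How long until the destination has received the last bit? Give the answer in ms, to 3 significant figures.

L = 71000 bits.
Transmission delays (L/R per hop): 0.825581, 1.42 ms; sum = 2.24558 ms.
Propagation delays (d/s per hop): 0.000201, 0.000134333 ms; sum = 0.000335333 ms.
End-to-end = 2.25 ms.

2.25 ms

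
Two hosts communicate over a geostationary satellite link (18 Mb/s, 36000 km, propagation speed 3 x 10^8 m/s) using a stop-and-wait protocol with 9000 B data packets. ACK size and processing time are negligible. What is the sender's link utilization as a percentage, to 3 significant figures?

1.64 %

t_tx = L/R = 72000/18000000 = 0.004 s.
t_prop = 36000000/300000000 = 0.12 s; RTT = 0.24 s.
Cycle = t_tx + RTT = 0.244 s.
Utilization = t_tx / cycle = 0.004/0.244 = 1.64 %.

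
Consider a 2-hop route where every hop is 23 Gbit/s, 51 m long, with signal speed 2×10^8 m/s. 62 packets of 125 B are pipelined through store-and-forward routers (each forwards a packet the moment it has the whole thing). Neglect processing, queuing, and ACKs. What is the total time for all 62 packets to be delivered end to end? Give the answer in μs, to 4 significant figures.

3.249 μs

Per-hop transmission t_tx = L/R = 1000/23000000000 = 0.0434783 μs.
Per-hop propagation t_prop = 51/200000000 = 0.255 μs.
Pipeline fill: first packet needs 2·t_tx to clear all hops; remaining 61 packets each add one t_tx.
Total = (2+62-1)·t_tx + 2·t_prop = 63·0.0434783 + 2·0.255 = 3.249 μs.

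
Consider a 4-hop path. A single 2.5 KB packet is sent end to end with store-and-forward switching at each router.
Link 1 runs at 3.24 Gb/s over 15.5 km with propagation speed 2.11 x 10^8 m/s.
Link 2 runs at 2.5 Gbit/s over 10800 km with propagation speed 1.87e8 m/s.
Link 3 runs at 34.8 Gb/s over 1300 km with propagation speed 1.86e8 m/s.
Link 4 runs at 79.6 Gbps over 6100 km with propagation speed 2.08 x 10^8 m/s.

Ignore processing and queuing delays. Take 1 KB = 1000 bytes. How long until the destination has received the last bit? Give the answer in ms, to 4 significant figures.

94.16 ms

L = 20000 bits.
Transmission delays (L/R per hop): 0.00617284, 0.008, 0.000574713, 0.000251256 ms; sum = 0.0149988 ms.
Propagation delays (d/s per hop): 0.0734597, 57.754, 6.98925, 29.3269 ms; sum = 94.1436 ms.
End-to-end = 94.16 ms.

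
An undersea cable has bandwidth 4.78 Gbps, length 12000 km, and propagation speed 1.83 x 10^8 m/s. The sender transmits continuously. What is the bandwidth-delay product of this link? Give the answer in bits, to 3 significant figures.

Propagation delay = 12000000 / 183000000 = 0.0655738 s.
BDP = R × t_prop = 4780000000 × 0.0655738 = 313443000 bits.

313000000 bits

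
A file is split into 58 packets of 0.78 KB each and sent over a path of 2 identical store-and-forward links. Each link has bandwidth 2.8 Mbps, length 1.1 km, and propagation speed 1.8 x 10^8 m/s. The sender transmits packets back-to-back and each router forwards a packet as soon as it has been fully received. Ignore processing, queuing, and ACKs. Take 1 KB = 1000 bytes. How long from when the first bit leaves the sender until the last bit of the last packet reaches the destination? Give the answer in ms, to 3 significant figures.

131 ms

Per-hop transmission t_tx = L/R = 6240/2800000 = 2.22857 ms.
Per-hop propagation t_prop = 1100/180000000 = 0.00611111 ms.
Pipeline fill: first packet needs 2·t_tx to clear all hops; remaining 57 packets each add one t_tx.
Total = (2+58-1)·t_tx + 2·t_prop = 59·2.22857 + 2·0.00611111 = 131 ms.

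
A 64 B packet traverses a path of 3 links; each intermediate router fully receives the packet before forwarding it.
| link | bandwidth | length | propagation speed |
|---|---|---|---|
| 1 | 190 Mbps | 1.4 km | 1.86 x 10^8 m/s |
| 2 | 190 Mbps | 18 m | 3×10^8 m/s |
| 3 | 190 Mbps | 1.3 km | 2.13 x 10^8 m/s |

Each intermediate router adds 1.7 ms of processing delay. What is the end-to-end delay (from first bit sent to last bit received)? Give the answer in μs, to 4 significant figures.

L = 64 × 8 = 512 bits.
Transmission delay per hop = L/R = 512/190000000 = 2.69474 μs; 3 hops → 8.08421 μs.
Propagation delays (d/s per hop): 7.52688, 0.06, 6.10329 μs; sum = 13.6902 μs.
Processing at 2 router(s): 2 × 1.7 ms = 3400 μs.
End-to-end = 3422 μs.

3422 μs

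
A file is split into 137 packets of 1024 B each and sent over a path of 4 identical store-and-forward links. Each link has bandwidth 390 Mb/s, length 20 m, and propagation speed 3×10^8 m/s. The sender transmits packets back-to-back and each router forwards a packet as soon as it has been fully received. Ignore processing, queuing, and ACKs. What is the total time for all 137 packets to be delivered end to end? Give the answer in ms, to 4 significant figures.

Per-hop transmission t_tx = L/R = 8192/390000000 = 0.0210051 ms.
Per-hop propagation t_prop = 20/300000000 = 6.66667e-05 ms.
Pipeline fill: first packet needs 4·t_tx to clear all hops; remaining 136 packets each add one t_tx.
Total = (4+137-1)·t_tx + 4·t_prop = 140·0.0210051 + 4·6.66667e-05 = 2.941 ms.

2.941 ms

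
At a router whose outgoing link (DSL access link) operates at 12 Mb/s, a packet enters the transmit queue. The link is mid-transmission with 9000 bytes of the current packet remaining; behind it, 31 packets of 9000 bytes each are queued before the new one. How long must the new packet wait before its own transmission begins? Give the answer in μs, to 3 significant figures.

192000 μs

Each queued packet: L/R = 72000/12000000 = 6000 μs.
31 queued → 186000 μs.
Plus remaining 72000 bits of current packet: 6000 μs.
Queuing delay = 192000 μs.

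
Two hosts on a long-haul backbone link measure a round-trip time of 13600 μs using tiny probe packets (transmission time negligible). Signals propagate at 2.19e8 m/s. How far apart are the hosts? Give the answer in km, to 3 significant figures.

1490 km

One-way propagation = RTT/2 = 6800 μs.
d = s × t = 219000000 × 0.0068 = 1490 km.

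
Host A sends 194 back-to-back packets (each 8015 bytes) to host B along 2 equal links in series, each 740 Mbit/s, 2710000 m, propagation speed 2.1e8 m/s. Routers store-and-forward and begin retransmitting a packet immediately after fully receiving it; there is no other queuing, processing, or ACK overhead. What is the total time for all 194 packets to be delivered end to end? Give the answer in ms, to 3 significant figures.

42.7 ms

Per-hop transmission t_tx = L/R = 64120/740000000 = 0.0866486 ms.
Per-hop propagation t_prop = 2710000/210000000 = 12.9048 ms.
Pipeline fill: first packet needs 2·t_tx to clear all hops; remaining 193 packets each add one t_tx.
Total = (2+194-1)·t_tx + 2·t_prop = 195·0.0866486 + 2·12.9048 = 42.7 ms.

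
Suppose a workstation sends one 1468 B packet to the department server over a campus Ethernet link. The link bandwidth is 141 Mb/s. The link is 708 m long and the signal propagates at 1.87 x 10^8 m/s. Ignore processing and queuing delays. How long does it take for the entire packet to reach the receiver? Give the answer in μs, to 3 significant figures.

87.1 μs

L = 1468 × 8 = 11744 bits.
Transmission delay = L/R = 11744 / 141000000 = 83.2908 μs.
Propagation delay = d/s = 708 m / 187000000 m/s = 3.7861 μs.
Total = 87.1 μs.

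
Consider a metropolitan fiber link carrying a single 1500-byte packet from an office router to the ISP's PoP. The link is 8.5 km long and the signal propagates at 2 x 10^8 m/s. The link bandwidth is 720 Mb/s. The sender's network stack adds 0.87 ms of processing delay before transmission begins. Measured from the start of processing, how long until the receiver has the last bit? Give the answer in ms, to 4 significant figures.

L = 1500 × 8 = 12000 bits.
Transmission delay = L/R = 12000 / 720000000 = 0.0166667 ms.
Propagation delay = d/s = 8500 m / 200000000 m/s = 0.0425 ms.
Plus processing delay 0.87 ms = 0.87 ms.
Total = 0.9292 ms.

0.9292 ms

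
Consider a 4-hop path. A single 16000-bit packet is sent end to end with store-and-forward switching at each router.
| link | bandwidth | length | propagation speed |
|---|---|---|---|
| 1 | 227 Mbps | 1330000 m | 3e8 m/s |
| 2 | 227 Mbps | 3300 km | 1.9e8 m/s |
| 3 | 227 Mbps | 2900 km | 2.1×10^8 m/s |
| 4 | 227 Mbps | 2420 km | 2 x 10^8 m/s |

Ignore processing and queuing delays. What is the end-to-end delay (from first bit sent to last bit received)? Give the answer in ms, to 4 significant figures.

Transmission delay per hop = L/R = 16000/227000000 = 0.0704846 ms; 4 hops → 0.281938 ms.
Propagation delays (d/s per hop): 4.43333, 17.3684, 13.8095, 12.1 ms; sum = 47.7113 ms.
End-to-end = 47.99 ms.

47.99 ms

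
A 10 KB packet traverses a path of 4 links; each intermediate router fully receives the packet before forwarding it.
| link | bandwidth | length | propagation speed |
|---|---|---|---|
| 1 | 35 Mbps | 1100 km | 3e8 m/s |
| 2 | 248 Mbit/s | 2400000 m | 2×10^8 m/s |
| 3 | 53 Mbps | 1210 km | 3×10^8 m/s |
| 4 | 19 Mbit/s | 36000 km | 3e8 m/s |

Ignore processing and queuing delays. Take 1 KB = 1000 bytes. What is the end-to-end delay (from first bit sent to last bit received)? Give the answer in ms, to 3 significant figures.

148 ms

L = 80000 bits.
Transmission delays (L/R per hop): 2.28571, 0.322581, 1.50943, 4.21053 ms; sum = 8.32826 ms.
Propagation delays (d/s per hop): 3.66667, 12, 4.03333, 120 ms; sum = 139.7 ms.
End-to-end = 148 ms.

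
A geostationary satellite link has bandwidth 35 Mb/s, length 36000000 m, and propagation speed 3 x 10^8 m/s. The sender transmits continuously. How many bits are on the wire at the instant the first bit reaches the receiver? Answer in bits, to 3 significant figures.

4200000 bits

Propagation delay = 36000000 / 300000000 = 0.12 s.
BDP = R × t_prop = 35000000 × 0.12 = 4200000 bits.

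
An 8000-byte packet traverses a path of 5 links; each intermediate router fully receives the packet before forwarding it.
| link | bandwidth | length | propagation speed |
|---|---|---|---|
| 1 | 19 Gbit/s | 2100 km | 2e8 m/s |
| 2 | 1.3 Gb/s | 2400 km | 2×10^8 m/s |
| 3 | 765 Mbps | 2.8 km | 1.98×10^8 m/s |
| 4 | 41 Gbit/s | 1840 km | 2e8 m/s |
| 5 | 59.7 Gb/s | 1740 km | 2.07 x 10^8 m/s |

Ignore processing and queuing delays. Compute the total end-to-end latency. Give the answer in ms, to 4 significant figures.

40.26 ms

L = 8000 × 8 = 64000 bits.
Transmission delays (L/R per hop): 0.00336842, 0.0492308, 0.0836601, 0.00156098, 0.00107203 ms; sum = 0.138892 ms.
Propagation delays (d/s per hop): 10.5, 12, 0.0141414, 9.2, 8.4058 ms; sum = 40.1199 ms.
End-to-end = 40.26 ms.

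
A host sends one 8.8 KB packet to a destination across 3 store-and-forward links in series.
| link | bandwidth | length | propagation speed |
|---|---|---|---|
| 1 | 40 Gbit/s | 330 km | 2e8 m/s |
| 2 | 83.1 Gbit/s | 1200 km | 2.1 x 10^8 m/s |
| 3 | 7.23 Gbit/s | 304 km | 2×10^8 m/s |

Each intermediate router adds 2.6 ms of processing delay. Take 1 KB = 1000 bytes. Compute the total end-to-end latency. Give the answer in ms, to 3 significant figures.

14.1 ms

L = 70400 bits.
Transmission delays (L/R per hop): 0.00176, 0.000847172, 0.00973721 ms; sum = 0.0123444 ms.
Propagation delays (d/s per hop): 1.65, 5.71429, 1.52 ms; sum = 8.88429 ms.
Processing at 2 router(s): 2 × 2.6 ms = 5.2 ms.
End-to-end = 14.1 ms.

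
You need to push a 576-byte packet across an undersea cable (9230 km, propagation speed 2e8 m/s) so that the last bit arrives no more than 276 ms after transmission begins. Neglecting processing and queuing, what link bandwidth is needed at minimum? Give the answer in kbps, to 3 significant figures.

20.0 kbps

L = 4608 bits.
Propagation delay = 9230000 / 200000000 = 46.15 ms.
Transmission budget = 276 − 46.15 = 229.85 ms.
R ≥ L / t_tx = 4608 bits / 0.22985 s = 20.0 kbps.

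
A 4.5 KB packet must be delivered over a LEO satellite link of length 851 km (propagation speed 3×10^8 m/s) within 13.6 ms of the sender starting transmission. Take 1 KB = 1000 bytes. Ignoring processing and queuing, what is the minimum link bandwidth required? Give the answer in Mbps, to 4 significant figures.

L = 36000 bits.
Propagation delay = 851000 / 300000000 = 2.83667 ms.
Transmission budget = 13.6 − 2.83667 = 10.7633 ms.
R ≥ L / t_tx = 36000 bits / 0.0107633 s = 3.345 Mbps.

3.345 Mbps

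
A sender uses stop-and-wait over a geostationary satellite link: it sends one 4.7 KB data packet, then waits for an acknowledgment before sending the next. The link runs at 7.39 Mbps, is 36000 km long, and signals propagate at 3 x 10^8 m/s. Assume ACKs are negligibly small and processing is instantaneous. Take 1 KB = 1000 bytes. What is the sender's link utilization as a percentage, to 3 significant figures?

t_tx = L/R = 37600/7390000 = 0.00508796 s.
t_prop = 36000000/300000000 = 0.12 s; RTT = 0.24 s.
Cycle = t_tx + RTT = 0.245088 s.
Utilization = t_tx / cycle = 0.00508796/0.245088 = 2.08 %.

2.08 %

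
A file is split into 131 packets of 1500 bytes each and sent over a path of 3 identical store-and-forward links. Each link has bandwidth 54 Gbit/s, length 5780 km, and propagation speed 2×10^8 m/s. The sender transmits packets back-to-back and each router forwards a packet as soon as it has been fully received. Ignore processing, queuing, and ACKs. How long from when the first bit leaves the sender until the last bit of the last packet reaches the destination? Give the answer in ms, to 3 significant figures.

Per-hop transmission t_tx = L/R = 12000/54000000000 = 0.000222222 ms.
Per-hop propagation t_prop = 5780000/200000000 = 28.9 ms.
Pipeline fill: first packet needs 3·t_tx to clear all hops; remaining 130 packets each add one t_tx.
Total = (3+131-1)·t_tx + 3·t_prop = 133·0.000222222 + 3·28.9 = 86.7 ms.

86.7 ms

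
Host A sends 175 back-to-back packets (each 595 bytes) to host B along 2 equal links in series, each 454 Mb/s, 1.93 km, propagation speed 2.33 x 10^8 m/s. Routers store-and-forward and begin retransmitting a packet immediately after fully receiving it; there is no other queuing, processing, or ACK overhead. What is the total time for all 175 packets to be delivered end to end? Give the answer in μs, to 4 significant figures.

Per-hop transmission t_tx = L/R = 4760/454000000 = 10.4846 μs.
Per-hop propagation t_prop = 1930/233000000 = 8.28326 μs.
Pipeline fill: first packet needs 2·t_tx to clear all hops; remaining 174 packets each add one t_tx.
Total = (2+175-1)·t_tx + 2·t_prop = 176·10.4846 + 2·8.28326 = 1862 μs.

1862 μs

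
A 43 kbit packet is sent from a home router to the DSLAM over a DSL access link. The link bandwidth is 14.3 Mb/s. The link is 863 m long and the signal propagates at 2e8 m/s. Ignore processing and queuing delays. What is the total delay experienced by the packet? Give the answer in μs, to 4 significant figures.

L = 43000 bits.
Transmission delay = L/R = 43000 / 14300000 = 3006.99 μs.
Propagation delay = d/s = 863 m / 200000000 m/s = 4.315 μs.
Total = 3011 μs.

3011 μs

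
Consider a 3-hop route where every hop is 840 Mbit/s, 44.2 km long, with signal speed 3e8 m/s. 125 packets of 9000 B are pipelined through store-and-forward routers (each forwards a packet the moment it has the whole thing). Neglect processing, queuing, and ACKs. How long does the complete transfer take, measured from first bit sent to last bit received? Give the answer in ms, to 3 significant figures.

Per-hop transmission t_tx = L/R = 72000/840000000 = 0.0857143 ms.
Per-hop propagation t_prop = 44200/300000000 = 0.147333 ms.
Pipeline fill: first packet needs 3·t_tx to clear all hops; remaining 124 packets each add one t_tx.
Total = (3+125-1)·t_tx + 3·t_prop = 127·0.0857143 + 3·0.147333 = 11.3 ms.

11.3 ms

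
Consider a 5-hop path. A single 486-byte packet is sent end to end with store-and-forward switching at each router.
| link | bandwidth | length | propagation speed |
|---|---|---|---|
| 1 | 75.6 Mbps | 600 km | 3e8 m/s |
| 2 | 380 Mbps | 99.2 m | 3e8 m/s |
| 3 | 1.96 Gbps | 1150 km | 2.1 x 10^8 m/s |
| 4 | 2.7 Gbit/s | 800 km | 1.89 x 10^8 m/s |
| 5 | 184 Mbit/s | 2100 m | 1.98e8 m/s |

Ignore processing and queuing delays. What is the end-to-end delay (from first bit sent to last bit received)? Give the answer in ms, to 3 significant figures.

L = 486 × 8 = 3888 bits.
Transmission delays (L/R per hop): 0.0514286, 0.0102316, 0.00198367, 0.00144, 0.0211304 ms; sum = 0.0862143 ms.
Propagation delays (d/s per hop): 2, 0.000330667, 5.47619, 4.2328, 0.0106061 ms; sum = 11.7199 ms.
End-to-end = 11.8 ms.

11.8 ms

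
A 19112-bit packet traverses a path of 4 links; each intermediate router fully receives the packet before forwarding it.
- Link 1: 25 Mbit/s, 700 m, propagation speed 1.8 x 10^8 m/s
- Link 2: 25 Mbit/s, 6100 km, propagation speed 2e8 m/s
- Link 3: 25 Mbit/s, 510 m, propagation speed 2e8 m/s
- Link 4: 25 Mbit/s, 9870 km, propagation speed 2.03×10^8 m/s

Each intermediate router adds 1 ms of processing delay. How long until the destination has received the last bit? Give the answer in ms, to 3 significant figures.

85.2 ms

Transmission delay per hop = L/R = 19112/25000000 = 0.76448 ms; 4 hops → 3.05792 ms.
Propagation delays (d/s per hop): 0.00388889, 30.5, 0.00255, 48.6207 ms; sum = 79.1271 ms.
Processing at 3 router(s): 3 × 1 ms = 3 ms.
End-to-end = 85.2 ms.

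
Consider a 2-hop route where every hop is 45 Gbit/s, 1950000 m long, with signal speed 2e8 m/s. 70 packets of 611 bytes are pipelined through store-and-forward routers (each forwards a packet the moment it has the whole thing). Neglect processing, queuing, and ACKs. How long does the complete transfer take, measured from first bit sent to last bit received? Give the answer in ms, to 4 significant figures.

Per-hop transmission t_tx = L/R = 4888/45000000000 = 0.000108622 ms.
Per-hop propagation t_prop = 1950000/200000000 = 9.75 ms.
Pipeline fill: first packet needs 2·t_tx to clear all hops; remaining 69 packets each add one t_tx.
Total = (2+70-1)·t_tx + 2·t_prop = 71·0.000108622 + 2·9.75 = 19.51 ms.

19.51 ms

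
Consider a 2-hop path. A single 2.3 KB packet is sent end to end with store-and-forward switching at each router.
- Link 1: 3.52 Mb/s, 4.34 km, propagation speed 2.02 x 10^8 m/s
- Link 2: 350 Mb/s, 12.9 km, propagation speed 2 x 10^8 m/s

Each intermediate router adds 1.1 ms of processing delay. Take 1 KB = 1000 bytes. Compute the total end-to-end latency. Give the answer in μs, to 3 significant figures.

6470 μs

L = 18400 bits.
Transmission delays (L/R per hop): 5227.27, 52.5714 μs; sum = 5279.84 μs.
Propagation delays (d/s per hop): 21.4851, 64.5 μs; sum = 85.9851 μs.
Processing at 1 router(s): 1 × 1.1 ms = 1100 μs.
End-to-end = 6470 μs.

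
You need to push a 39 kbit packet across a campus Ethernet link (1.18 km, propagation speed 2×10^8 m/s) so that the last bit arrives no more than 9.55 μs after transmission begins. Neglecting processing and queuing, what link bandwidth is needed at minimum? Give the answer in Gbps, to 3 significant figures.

10.7 Gbps

Propagation delay = 1180 / 200000000 = 5.9 μs.
Transmission budget = 9.55 − 5.9 = 3.65 μs.
R ≥ L / t_tx = 39000 bits / 3.65e-06 s = 10.7 Gbps.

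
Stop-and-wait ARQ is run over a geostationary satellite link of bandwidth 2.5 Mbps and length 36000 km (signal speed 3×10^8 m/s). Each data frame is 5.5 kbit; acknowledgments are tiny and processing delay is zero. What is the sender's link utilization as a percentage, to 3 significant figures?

0.908 %

t_tx = L/R = 5500/2500000 = 0.0022 s.
t_prop = 36000000/300000000 = 0.12 s; RTT = 0.24 s.
Cycle = t_tx + RTT = 0.2422 s.
Utilization = t_tx / cycle = 0.0022/0.2422 = 0.908 %.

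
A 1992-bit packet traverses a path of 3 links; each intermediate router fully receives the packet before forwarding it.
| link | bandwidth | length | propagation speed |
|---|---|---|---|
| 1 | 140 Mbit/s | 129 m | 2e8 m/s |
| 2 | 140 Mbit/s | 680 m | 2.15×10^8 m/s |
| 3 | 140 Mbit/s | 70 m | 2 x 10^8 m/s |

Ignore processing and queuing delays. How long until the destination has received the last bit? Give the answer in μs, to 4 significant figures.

46.84 μs

Transmission delay per hop = L/R = 1992/140000000 = 14.2286 μs; 3 hops → 42.6857 μs.
Propagation delays (d/s per hop): 0.645, 3.16279, 0.35 μs; sum = 4.15779 μs.
End-to-end = 46.84 μs.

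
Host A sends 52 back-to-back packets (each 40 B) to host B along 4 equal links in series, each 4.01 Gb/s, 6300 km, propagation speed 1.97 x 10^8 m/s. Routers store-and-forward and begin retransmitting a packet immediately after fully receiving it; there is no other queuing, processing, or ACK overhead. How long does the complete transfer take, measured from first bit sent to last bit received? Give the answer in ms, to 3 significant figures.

Per-hop transmission t_tx = L/R = 320/4010000000 = 7.98005e-05 ms.
Per-hop propagation t_prop = 6300000/197000000 = 31.9797 ms.
Pipeline fill: first packet needs 4·t_tx to clear all hops; remaining 51 packets each add one t_tx.
Total = (4+52-1)·t_tx + 4·t_prop = 55·7.98005e-05 + 4·31.9797 = 128 ms.

128 ms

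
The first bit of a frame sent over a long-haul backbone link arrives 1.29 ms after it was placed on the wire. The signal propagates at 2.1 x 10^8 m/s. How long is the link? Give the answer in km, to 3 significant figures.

d = s × t_prop = 210000000 × 0.00129 = 271 km.

271 km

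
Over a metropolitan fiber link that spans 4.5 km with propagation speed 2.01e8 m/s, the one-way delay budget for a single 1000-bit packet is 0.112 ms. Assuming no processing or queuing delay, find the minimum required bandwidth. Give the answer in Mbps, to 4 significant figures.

11.16 Mbps

Propagation delay = 4500 / 2.01e+08 = 0.0223881 ms.
Transmission budget = 0.112 − 0.0223881 = 0.0896119 ms.
R ≥ L / t_tx = 1000 bits / 8.96119e-05 s = 11.16 Mbps.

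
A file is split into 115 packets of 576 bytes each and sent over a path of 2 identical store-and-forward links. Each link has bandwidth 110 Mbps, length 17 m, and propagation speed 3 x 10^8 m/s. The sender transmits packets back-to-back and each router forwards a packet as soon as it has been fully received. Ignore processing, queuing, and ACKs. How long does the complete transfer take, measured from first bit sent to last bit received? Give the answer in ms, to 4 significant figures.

4.859 ms

Per-hop transmission t_tx = L/R = 4608/110000000 = 0.0418909 ms.
Per-hop propagation t_prop = 17/300000000 = 5.66667e-05 ms.
Pipeline fill: first packet needs 2·t_tx to clear all hops; remaining 114 packets each add one t_tx.
Total = (2+115-1)·t_tx + 2·t_prop = 116·0.0418909 + 2·5.66667e-05 = 4.859 ms.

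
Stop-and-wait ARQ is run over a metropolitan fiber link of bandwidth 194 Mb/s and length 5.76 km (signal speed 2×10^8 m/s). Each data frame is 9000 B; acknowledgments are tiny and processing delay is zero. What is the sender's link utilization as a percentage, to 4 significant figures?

86.57 %

t_tx = L/R = 72000/194000000 = 0.000371134 s.
t_prop = 5760/200000000 = 2.88e-05 s; RTT = 5.76e-05 s.
Cycle = t_tx + RTT = 0.000428734 s.
Utilization = t_tx / cycle = 0.000371134/0.000428734 = 86.57 %.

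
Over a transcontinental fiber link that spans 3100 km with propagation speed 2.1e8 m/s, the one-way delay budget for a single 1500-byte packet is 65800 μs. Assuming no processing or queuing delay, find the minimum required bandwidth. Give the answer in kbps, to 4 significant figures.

L = 12000 bits.
Propagation delay = 3100000 / 210000000 = 14761.9 μs.
Transmission budget = 65800 − 14761.9 = 51038.1 μs.
R ≥ L / t_tx = 12000 bits / 0.0510381 s = 235.1 kbps.

235.1 kbps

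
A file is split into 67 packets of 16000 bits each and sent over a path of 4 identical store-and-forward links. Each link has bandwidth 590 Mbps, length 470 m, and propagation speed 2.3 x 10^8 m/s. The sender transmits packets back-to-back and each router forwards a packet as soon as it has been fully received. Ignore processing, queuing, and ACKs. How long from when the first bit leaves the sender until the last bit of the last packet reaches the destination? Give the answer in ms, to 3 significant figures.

Per-hop transmission t_tx = L/R = 16000/590000000 = 0.0271186 ms.
Per-hop propagation t_prop = 470/2.3e+08 = 0.00204348 ms.
Pipeline fill: first packet needs 4·t_tx to clear all hops; remaining 66 packets each add one t_tx.
Total = (4+67-1)·t_tx + 4·t_prop = 70·0.0271186 + 4·0.00204348 = 1.91 ms.

1.91 ms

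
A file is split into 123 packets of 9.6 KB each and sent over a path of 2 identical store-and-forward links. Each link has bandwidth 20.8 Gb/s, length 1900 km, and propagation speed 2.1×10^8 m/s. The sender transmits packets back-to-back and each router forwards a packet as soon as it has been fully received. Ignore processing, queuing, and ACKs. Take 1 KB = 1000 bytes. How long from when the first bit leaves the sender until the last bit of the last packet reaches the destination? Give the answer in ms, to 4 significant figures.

18.55 ms

Per-hop transmission t_tx = L/R = 76800/20800000000 = 0.00369231 ms.
Per-hop propagation t_prop = 1900000/210000000 = 9.04762 ms.
Pipeline fill: first packet needs 2·t_tx to clear all hops; remaining 122 packets each add one t_tx.
Total = (2+123-1)·t_tx + 2·t_prop = 124·0.00369231 + 2·9.04762 = 18.55 ms.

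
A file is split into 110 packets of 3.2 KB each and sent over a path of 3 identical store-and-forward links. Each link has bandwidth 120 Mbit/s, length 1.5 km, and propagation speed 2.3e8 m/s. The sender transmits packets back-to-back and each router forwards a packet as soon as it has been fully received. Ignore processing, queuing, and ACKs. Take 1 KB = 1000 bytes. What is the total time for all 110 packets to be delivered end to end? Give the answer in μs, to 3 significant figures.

Per-hop transmission t_tx = L/R = 25600/120000000 = 213.333 μs.
Per-hop propagation t_prop = 1500/2.3e+08 = 6.52174 μs.
Pipeline fill: first packet needs 3·t_tx to clear all hops; remaining 109 packets each add one t_tx.
Total = (3+110-1)·t_tx + 3·t_prop = 112·213.333 + 3·6.52174 = 23900 μs.

23900 μs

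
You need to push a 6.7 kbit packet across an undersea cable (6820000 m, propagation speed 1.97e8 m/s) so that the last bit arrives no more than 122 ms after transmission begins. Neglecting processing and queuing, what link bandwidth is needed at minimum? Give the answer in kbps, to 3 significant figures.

76.7 kbps

Propagation delay = 6820000 / 197000000 = 34.6193 ms.
Transmission budget = 122 − 34.6193 = 87.3807 ms.
R ≥ L / t_tx = 6700 bits / 0.0873807 s = 76.7 kbps.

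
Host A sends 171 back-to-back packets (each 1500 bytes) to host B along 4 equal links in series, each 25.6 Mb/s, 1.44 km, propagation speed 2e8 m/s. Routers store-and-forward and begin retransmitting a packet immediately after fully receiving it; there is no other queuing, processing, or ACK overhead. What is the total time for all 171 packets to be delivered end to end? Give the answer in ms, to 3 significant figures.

81.6 ms

Per-hop transmission t_tx = L/R = 12000/25600000 = 0.46875 ms.
Per-hop propagation t_prop = 1440/200000000 = 0.0072 ms.
Pipeline fill: first packet needs 4·t_tx to clear all hops; remaining 170 packets each add one t_tx.
Total = (4+171-1)·t_tx + 4·t_prop = 174·0.46875 + 4·0.0072 = 81.6 ms.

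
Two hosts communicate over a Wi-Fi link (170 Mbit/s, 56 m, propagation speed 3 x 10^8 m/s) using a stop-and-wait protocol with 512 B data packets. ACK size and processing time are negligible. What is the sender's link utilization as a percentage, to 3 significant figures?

98.5 %

t_tx = L/R = 4096/170000000 = 2.40941e-05 s.
t_prop = 56/300000000 = 1.86667e-07 s; RTT = 3.73333e-07 s.
Cycle = t_tx + RTT = 2.44675e-05 s.
Utilization = t_tx / cycle = 2.40941e-05/2.44675e-05 = 98.5 %.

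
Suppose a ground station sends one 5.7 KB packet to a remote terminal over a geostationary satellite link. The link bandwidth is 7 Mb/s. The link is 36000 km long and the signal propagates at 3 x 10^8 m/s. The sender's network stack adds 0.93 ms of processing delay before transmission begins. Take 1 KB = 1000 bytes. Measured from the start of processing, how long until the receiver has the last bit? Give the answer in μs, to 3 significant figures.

L = 45600 bits.
Transmission delay = L/R = 45600 / 7000000 = 6514.29 μs.
Propagation delay = d/s = 36000000 m / 300000000 m/s = 120000 μs.
Plus processing delay 0.93 ms = 930 μs.
Total = 127000 μs.

127000 μs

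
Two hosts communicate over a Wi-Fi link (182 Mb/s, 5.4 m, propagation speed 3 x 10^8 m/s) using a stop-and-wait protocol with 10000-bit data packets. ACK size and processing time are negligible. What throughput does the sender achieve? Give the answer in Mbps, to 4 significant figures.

t_tx = L/R = 10000/182000000 = 5.49451e-05 s.
t_prop = 5.4/300000000 = 1.8e-08 s; RTT = 3.6e-08 s.
Cycle = t_tx + RTT = 5.49811e-05 s.
Throughput = L / cycle = 10000 / 5.49811e-05 = 181.9 Mbps.

181.9 Mbps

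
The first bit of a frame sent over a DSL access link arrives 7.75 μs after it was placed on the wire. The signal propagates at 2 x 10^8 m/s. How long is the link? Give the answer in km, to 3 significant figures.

1.55 km

d = s × t_prop = 200000000 × 7.75e-06 = 1.55 km.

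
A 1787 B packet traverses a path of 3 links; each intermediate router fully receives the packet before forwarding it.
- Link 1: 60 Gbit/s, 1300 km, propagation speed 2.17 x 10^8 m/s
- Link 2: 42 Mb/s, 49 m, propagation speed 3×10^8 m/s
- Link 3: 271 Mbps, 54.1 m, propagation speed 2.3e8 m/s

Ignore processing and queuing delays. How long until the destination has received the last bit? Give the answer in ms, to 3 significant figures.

6.38 ms

L = 1787 × 8 = 14296 bits.
Transmission delays (L/R per hop): 0.000238267, 0.340381, 0.0527528 ms; sum = 0.393372 ms.
Propagation delays (d/s per hop): 5.99078, 0.000163333, 0.000235217 ms; sum = 5.99118 ms.
End-to-end = 6.38 ms.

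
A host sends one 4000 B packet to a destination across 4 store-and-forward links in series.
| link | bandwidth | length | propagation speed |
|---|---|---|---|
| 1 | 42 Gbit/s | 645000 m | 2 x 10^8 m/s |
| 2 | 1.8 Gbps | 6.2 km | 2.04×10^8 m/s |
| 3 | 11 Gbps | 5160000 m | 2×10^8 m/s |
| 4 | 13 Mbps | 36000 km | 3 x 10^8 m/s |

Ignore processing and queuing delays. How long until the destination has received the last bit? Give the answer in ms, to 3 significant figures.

L = 4000 × 8 = 32000 bits.
Transmission delays (L/R per hop): 0.000761905, 0.0177778, 0.00290909, 2.46154 ms; sum = 2.48299 ms.
Propagation delays (d/s per hop): 3.225, 0.0303922, 25.8, 120 ms; sum = 149.055 ms.
End-to-end = 152 ms.

152 ms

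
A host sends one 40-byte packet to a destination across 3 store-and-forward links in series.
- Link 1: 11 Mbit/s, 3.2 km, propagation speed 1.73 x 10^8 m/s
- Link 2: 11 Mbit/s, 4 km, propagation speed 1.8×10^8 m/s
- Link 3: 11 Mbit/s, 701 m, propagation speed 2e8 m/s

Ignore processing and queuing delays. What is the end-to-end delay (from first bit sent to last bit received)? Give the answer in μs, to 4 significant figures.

131.5 μs

L = 40 × 8 = 320 bits.
Transmission delay per hop = L/R = 320/11000000 = 29.0909 μs; 3 hops → 87.2727 μs.
Propagation delays (d/s per hop): 18.4971, 22.2222, 3.505 μs; sum = 44.2243 μs.
End-to-end = 131.5 μs.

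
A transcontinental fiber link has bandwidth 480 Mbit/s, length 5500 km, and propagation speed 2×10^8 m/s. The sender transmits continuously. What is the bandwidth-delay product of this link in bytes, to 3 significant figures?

1650000 bytes

Propagation delay = 5500000 / 200000000 = 0.0275 s.
BDP = R × t_prop = 480000000 × 0.0275 = 13200000 bits.
In bytes: 13200000/8 = 1650000 bytes.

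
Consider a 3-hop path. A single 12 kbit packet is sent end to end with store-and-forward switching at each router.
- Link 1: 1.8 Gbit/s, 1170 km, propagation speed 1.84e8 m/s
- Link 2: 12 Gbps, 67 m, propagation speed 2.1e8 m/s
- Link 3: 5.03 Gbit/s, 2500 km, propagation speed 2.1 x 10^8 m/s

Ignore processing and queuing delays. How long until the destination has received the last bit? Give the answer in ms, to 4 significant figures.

18.27 ms

L = 12000 bits.
Transmission delays (L/R per hop): 0.00666667, 0.001, 0.00238569 ms; sum = 0.0100524 ms.
Propagation delays (d/s per hop): 6.3587, 0.000319048, 11.9048 ms; sum = 18.2638 ms.
End-to-end = 18.27 ms.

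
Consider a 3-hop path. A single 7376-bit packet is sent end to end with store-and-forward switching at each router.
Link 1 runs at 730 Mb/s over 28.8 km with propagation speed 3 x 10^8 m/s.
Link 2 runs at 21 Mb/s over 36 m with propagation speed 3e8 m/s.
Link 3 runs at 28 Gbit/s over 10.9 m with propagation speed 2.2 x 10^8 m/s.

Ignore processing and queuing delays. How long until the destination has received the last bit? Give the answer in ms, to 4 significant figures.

0.4578 ms

Transmission delays (L/R per hop): 0.0101041, 0.351238, 0.000263429 ms; sum = 0.361606 ms.
Propagation delays (d/s per hop): 0.096, 0.00012, 4.95455e-05 ms; sum = 0.0961695 ms.
End-to-end = 0.4578 ms.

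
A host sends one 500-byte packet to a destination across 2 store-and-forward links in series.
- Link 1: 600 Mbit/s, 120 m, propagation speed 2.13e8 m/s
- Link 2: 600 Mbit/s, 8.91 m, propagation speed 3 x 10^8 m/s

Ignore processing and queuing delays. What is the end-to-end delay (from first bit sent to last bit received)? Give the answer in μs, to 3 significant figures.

13.9 μs

L = 500 × 8 = 4000 bits.
Transmission delay per hop = L/R = 4000/600000000 = 6.66667 μs; 2 hops → 13.3333 μs.
Propagation delays (d/s per hop): 0.56338, 0.0297 μs; sum = 0.59308 μs.
End-to-end = 13.9 μs.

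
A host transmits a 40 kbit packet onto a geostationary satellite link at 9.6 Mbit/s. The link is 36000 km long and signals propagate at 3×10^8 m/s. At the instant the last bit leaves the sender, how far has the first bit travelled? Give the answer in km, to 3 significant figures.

t_tx = L/R = 40000/9600000 = 0.00416667 s.
Distance = s × t_tx = 300000000 × 0.00416667 = 1250 km.

1250 km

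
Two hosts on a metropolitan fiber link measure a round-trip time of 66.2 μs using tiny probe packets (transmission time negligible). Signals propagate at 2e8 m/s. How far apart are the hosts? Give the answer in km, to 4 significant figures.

6.620 km

One-way propagation = RTT/2 = 33.1 μs.
d = s × t = 200000000 × 3.31e-05 = 6.620 km.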